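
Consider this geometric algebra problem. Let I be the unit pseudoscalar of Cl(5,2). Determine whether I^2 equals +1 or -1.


The pseudoscalar I = e1...e_n (product of all n generators) of Cl(p,q) satisfies I^2 = (-1)^(q + n(n-1)/2).
p = 5, q = 2, n = p + q = 7
n(n-1)/2 = 7 * 6 / 2 = 21
Exponent = q + n(n-1)/2 = 2 + 21 = 23
I^2 = (-1)^23 = -1


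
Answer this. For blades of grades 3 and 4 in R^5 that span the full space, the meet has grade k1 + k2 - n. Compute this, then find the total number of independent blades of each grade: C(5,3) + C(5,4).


Meet grade = grade(A) + grade(B) - n
= 3 + 4 - 5 = 2
C(5,3) = 10
C(5,4) = 5
dim_A + dim_B = 10 + 5 = 15


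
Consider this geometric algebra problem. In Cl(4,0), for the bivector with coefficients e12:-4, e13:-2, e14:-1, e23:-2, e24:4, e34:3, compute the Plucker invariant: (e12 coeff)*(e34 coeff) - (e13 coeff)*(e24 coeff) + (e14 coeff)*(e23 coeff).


Plucker relation: af - be + cd
a*f = (-4)*3 = -12
b*e = (-2)*4 = -8
c*d = (-1)*(-2) = 2
af - be + cd = -12 - (-8) + 2
= -2


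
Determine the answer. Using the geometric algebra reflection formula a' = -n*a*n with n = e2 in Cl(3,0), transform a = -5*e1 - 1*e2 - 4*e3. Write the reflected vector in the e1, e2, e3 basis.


Reflection formula: a' = -n*a*n, with n = e2 (unit vector, n^2 = 1).
For reflection through hyperplane perp to e2:
The component along e2 flips sign, others stay.
a = (-5, -1, -4)
a' = (-5, 1, -4)
a' = -5*e1 + 1*e2 - 4*e3


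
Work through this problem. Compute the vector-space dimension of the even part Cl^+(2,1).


Even subalgebra dimension = 2^(n-1)
n = 2 + 1 = 3
2^(3 - 1) = 2^2 = 4
Verification: sum of C(3,k) for even k = 1 + 3 = 4
Result = 4


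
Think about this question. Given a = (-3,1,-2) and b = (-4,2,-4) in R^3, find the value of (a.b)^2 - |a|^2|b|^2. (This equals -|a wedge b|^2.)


a . b = (-3)*(-4) + 1*2 + (-2)*(-4)
= 12 + 2 + 8 = 22
|a|^2 = (-3)^2 + 1^2 + (-2)^2 = 14
|b|^2 = (-4)^2 + 2^2 + (-4)^2 = 36
(a.b)^2 = 22^2 = 484
|a|^2 * |b|^2 = 14 * 36 = 504
Result = 484 - 504 = -20


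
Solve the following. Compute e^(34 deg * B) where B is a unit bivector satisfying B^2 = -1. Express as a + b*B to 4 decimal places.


For a unit bivector B with B^2 = -1, the exponential series gives
e^(theta*B) = cos(theta) + sin(theta)*B (the GA analogue of Euler's formula).
theta = 34 degrees = 0.593412 rad
cos(34 deg) = 0.8290
sin(34 deg) = 0.5592
exp(theta*B) = 0.8290 + 0.5592*B


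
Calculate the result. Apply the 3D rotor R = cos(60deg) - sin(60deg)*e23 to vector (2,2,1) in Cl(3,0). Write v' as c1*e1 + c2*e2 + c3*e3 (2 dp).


Rotor R = cos(60deg) - sin(60deg)*e23
Rotation angle theta = 2 * 60 = 120 degrees in the e23 plane (e2 -> e3).
The component perpendicular to the plane (e1) is invariant: v'_1 = v1 = 2.00
cos(120deg) = -0.5000, sin(120deg) = 0.8660
v'_2 = v2*cos(theta) - v3*sin(theta) = 2*(-0.5000) - 1*0.8660 = -1.87
v'_3 = v2*sin(theta) + v3*cos(theta) = 2*0.8660 + 1*(-0.5000) = 1.23
v' = 2.00*e1 - 1.87*e2 + 1.23*e3


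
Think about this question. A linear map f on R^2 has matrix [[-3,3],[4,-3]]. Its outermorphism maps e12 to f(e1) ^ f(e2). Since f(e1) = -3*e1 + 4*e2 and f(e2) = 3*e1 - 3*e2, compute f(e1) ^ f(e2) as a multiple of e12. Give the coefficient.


The outermorphism of a linear map f sends e1^e2 to f(e1)^f(e2).
f(e1) = -3*e1 + 4*e2
f(e2) = 3*e1 - 3*e2
f(e1) ^ f(e2) = (-3*e1 + 4*e2) ^ (3*e1 - 3*e2)
= (-3)*(-3)*e12 + 4*3*e21
= (9 - 12)*e12
= -3*e12
Coefficient = -3


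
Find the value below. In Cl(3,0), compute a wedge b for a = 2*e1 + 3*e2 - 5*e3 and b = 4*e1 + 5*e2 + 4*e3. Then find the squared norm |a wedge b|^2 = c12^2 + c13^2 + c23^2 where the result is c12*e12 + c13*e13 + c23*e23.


a wedge b = (a1*b2 - a2*b1)*e12 + (a1*b3 - a3*b1)*e13 + (a2*b3 - a3*b2)*e23
e12 coeff: 2*5 - 3*4 = 10 - 12 = -2
e13 coeff: 2*4 - (-5)*4 = 8 - (-20) = 28
e23 coeff: 3*4 - (-5)*5 = 12 - (-25) = 37
|a wedge b|^2 = (-2)^2 + 28^2 + 37^2
= 4 + 784 + 1369
= 2157


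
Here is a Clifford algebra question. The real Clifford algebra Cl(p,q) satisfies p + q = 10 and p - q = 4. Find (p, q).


We need p + q = 10 and p - q = 4.
Adding: 2p = 10 + 4 = 14, so p = 7.
Then q = 10 - 7 = 3.
(p, q) = (7, 3)


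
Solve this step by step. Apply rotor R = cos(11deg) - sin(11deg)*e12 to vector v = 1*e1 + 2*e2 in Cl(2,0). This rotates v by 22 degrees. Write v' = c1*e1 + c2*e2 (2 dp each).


Rotor R = cos(11deg) - sin(11deg)*e12
Rotation angle theta = 2 * 11 = 22 degrees
v' = R*v*~R rotates v by theta.
cos(22deg) = 0.9272, sin(22deg) = 0.3746
v'_1 = 1*cos(22deg) - 2*sin(22deg)
= 1*0.9272 - 2*0.3746
= 0.18
v'_2 = 1*sin(22deg) + 2*cos(22deg)
= 1*0.3746 + 2*0.9272
= 2.23
v' = 0.18*e1 + 2.23*e2


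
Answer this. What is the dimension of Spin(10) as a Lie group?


Spin(n) double-covers SO(n); both have Lie algebra so(n) of dimension n(n-1)/2.
n = 10
n(n-1) = 10 * 9 = 90
dim Spin(10) = 90/2 = 45


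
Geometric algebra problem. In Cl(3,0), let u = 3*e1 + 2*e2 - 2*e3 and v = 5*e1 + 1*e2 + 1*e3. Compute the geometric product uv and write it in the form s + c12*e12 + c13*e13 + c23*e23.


In Cl(3,0): e_i^2 = 1, e_ie_j = -e_je_i for i != j.
Scalar part = u . v = 3*5 + 2*1 + (-2)*1
= 15 + 2 + (-2) = 15
e12 coeff = 3*1 - 2*5 = 3 - 10 = -7
e13 coeff = 3*1 - (-2)*5 = 3 - (-10) = 13
e23 coeff = 2*1 - (-2)*1 = 2 - (-2) = 4
uv = 15 - 7*e12 + 13*e13 + 4*e23


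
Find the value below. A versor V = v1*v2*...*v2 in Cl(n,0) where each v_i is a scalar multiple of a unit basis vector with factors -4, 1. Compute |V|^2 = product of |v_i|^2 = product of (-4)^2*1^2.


Each vector v_i has |v_i|^2 = s_i^2
Squared scales: (-4)^2 = 16, 1^2 = 1
|V|^2 = 16 * 1
= 16


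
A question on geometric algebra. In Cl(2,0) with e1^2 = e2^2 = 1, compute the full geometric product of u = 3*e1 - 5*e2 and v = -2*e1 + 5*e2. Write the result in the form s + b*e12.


Expand: (3*e1 - 5*e2)(-2*e1 + 5*e2)
= 3*(-2)*e1e1 + 3*5*e1e2 + (-5)*(-2)*e2e1 + (-5)*5*e2e2
Using e1^2 = e2^2 = 1, e2e1 = -e1e2:
Scalar part s = 3*(-2) + (-5)*5 = -6 + (-25) = -31
Bivector part b = 3*5 - (-5)*(-2) = 15 - 10 = 5
uv = -31 + 5*e12


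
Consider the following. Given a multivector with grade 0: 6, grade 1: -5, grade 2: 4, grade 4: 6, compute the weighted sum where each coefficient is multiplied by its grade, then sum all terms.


Grade-weighted sum = sum of grade_k * coefficient_k
0*6 = 0
1*(-5) = -5
2*4 = 8
4*6 = 24
Total = 0 + (-5) + 8 + 24 = 27


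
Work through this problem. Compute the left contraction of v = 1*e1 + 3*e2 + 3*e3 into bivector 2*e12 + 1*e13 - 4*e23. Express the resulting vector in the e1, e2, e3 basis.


Left contraction v _| B = <vB>_1 (grade-1 part of the geometric product vB).
Using e1_|e12 = e2, e2_|e12 = -e1, e1_|e13 = e3, e3_|e13 = -e1, e2_|e23 = e3, e3_|e23 = -e2:
e1 coeff: -v2*b12 - v3*b13 = -(3)*(2) - (3)*(1) = -9
e2 coeff: v1*b12 - v3*b23 = (1)*(2) - (3)*(-4) = 14
e3 coeff: v1*b13 + v2*b23 = (1)*(1) + (3)*(-4) = -11
v _| B = -9*e1 + 14*e2 - 11*e3


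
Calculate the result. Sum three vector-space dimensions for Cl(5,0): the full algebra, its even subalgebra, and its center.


n = 5 + 0 = 5
Total dim = 2^5 = 32
Even subalgebra dim = 2^4 = 16
n is odd, so center dim = 2
Sum = 32 + 16 + 2 = 50


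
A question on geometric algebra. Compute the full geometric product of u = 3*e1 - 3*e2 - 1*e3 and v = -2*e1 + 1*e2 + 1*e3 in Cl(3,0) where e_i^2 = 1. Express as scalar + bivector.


In Cl(3,0): e_i^2 = 1, e_ie_j = -e_je_i for i != j.
Scalar part = u . v = 3*(-2) + (-3)*1 + (-1)*1
= -6 + (-3) + (-1) = -10
e12 coeff = 3*1 - (-3)*(-2) = 3 - 6 = -3
e13 coeff = 3*1 - (-1)*(-2) = 3 - 2 = 1
e23 coeff = (-3)*1 - (-1)*1 = -3 - (-1) = -2
uv = -10 - 3*e12 + 1*e13 - 2*e23


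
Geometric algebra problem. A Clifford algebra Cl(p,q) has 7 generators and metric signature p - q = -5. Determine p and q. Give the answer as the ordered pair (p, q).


We need p + q = 7 and p - q = -5.
Adding: 2p = 7 + (-5) = 2, so p = 1.
Then q = 7 - 1 = 6.
(p, q) = (1, 6)


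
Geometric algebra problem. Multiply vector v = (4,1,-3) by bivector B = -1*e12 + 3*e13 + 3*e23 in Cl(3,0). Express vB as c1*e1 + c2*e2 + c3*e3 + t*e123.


vB has grade-1 (vector) and grade-3 (trivector) parts: vB = (v _| B) + (v ^ B).
Vector part <vB>_1:
  e1: -v2*b12 - v3*b13 = -(1)*(-1) - (-3)*(3) = 10
  e2: v1*b12 - v3*b23 = (4)*(-1) - (-3)*(3) = 5
  e3: v1*b13 + v2*b23 = (4)*(3) + (1)*(3) = 15
Trivector part <vB>_3:
  e123: v1*b23 - v2*b13 + v3*b12 = (4)*(3) - (1)*(3) + (-3)*(-1) = 12
vB = 10*e1 + 5*e2 + 15*e3 + 12*e123


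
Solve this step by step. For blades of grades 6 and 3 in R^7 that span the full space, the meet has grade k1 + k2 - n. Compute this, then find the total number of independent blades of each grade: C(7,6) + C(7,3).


Meet grade = grade(A) + grade(B) - n
= 6 + 3 - 7 = 2
C(7,6) = 7
C(7,3) = 35
dim_A + dim_B = 7 + 35 = 42


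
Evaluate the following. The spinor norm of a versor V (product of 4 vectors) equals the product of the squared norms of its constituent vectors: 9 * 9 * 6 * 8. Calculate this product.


Spinor norm N(V) = |v1|^2 * |v2|^2 * ... * |v4|^2
= 9 * 9 * 6 * 8
Running product: 9, 81, 486, 3888
N(V) = 3888


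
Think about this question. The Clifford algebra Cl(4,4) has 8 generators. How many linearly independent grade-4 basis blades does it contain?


Number of grade-k basis blades in Cl(p,q) with n = p + q is C(n, k).
n = 4 + 4 = 8
C(8, 4) = 8! / (4! * 4!)
= 40320 / (24 * 24)
= 70


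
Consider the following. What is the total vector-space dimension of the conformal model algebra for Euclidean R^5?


The conformal model of R^5 uses Cl(6,1): the 5 Euclidean generators plus two extra orthogonal generators e+ (e+^2 = +1) and e- (e-^2 = -1), from which the null vectors e0, einf are built.
Number of generators m = 5 + 2 = 7.
dim Cl(p,q) = 2^m = 2^7 = 128


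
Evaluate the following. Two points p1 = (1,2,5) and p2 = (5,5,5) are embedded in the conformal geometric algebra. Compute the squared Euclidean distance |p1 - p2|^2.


p1 - p2 = (-4, -3, 0)
|p1 - p2|^2 = (-4)^2 + (-3)^2 + 0^2
= 16 + 9 + 0
= 25


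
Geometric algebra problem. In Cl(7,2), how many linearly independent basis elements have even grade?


Even subalgebra dimension = 2^(n-1)
n = 7 + 2 = 9
2^(9 - 1) = 2^8 = 256
Verification: sum of C(9,k) for even k = 1 + 36 + 126 + 84 + 9 = 256
Result = 256


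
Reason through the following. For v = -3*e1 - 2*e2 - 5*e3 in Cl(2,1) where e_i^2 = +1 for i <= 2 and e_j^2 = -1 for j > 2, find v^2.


v^2 = sum of c_i^2 * e_i^2
Positive signature terms (e_i^2 = +1): (-3)^2 + (-2)^2 = 13
Negative signature terms (e_j^2 = -1): (-5)^2 = 25
v^2 = 13 - 25 = -12


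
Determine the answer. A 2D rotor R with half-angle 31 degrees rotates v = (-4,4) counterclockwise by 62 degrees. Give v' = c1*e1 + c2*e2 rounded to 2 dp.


Rotor R = cos(31deg) - sin(31deg)*e12
Rotation angle theta = 2 * 31 = 62 degrees
v' = R*v*~R rotates v by theta.
cos(62deg) = 0.4695, sin(62deg) = 0.8829
v'_1 = -4*cos(62deg) - 4*sin(62deg)
= -4*0.4695 - 4*0.8829
= -5.41
v'_2 = -4*sin(62deg) + 4*cos(62deg)
= -4*0.8829 + 4*0.4695
= -1.65
v' = -5.41*e1 - 1.65*e2


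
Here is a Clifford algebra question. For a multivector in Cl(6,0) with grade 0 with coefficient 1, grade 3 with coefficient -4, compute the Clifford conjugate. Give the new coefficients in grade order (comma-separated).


Clifford conjugate sign for grade k: (-1)^(k(k+1)/2)
Grade 0: (-1)^(0*1/2) = (-1)^0 = 1, coeff 1 -> 1
Grade 3: (-1)^(3*4/2) = (-1)^6 = 1, coeff -4 -> -4
Conjugated coefficients: 1, -4


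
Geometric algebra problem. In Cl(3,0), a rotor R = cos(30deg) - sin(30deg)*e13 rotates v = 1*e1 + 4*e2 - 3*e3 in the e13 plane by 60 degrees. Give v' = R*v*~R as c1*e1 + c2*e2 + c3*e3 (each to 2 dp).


Rotor R = cos(30deg) - sin(30deg)*e13
Rotation angle theta = 2 * 30 = 60 degrees in the e13 plane (e1 -> e3).
The component perpendicular to the plane (e2) is invariant: v'_2 = v2 = 4.00
cos(60deg) = 0.5000, sin(60deg) = 0.8660
v'_1 = v1*cos(theta) - v3*sin(theta) = 1*0.5000 - (-3)*0.8660 = 3.10
v'_3 = v1*sin(theta) + v3*cos(theta) = 1*0.8660 + (-3)*0.5000 = -0.63
v' = 3.10*e1 + 4.00*e2 - 0.63*e3


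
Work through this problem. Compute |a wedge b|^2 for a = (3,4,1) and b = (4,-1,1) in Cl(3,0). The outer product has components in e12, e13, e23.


a wedge b = (a1*b2 - a2*b1)*e12 + (a1*b3 - a3*b1)*e13 + (a2*b3 - a3*b2)*e23
e12 coeff: 3*(-1) - 4*4 = -3 - 16 = -19
e13 coeff: 3*1 - 1*4 = 3 - 4 = -1
e23 coeff: 4*1 - 1*(-1) = 4 - (-1) = 5
|a wedge b|^2 = (-19)^2 + (-1)^2 + 5^2
= 361 + 1 + 25
= 387


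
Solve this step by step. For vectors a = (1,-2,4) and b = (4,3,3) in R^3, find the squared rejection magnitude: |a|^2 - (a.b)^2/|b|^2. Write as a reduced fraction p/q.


|a|^2 = 1^2 + (-2)^2 + 4^2 = 21
|b|^2 = 4^2 + 3^2 + 3^2 = 34
a . b = 1*4 + (-2)*3 + 4*3 = 10
(a.b)^2 = 10^2 = 100
|rej|^2 = 21 - 100/34
= (714 - 100)/34
= 614/34
In lowest terms: 307/17


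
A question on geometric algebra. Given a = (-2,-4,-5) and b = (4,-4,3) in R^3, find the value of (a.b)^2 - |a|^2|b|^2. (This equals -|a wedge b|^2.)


a . b = (-2)*4 + (-4)*(-4) + (-5)*3
= -8 + 16 + (-15) = -7
|a|^2 = (-2)^2 + (-4)^2 + (-5)^2 = 45
|b|^2 = 4^2 + (-4)^2 + 3^2 = 41
(a.b)^2 = (-7)^2 = 49
|a|^2 * |b|^2 = 45 * 41 = 1845
Result = 49 - 1845 = -1796


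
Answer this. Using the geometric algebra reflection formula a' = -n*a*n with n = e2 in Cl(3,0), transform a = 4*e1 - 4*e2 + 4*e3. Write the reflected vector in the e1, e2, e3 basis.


Reflection formula: a' = -n*a*n, with n = e2 (unit vector, n^2 = 1).
For reflection through hyperplane perp to e2:
The component along e2 flips sign, others stay.
a = (4, -4, 4)
a' = (4, 4, 4)
a' = 4*e1 + 4*e2 + 4*e3


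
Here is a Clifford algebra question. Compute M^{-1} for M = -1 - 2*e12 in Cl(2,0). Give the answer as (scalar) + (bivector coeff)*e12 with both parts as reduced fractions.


M = -1 - 2*e12, where e12^2 = -1.
Since M commutes with its reverse ~M = a - b*e12, M * ~M = a^2 - b^2*e12^2 = a^2 + b^2.
So M^{-1} = ~M / (a^2 + b^2) = (a - b*e12)/(a^2 + b^2).
a^2 + b^2 = 1 + 4 = 5
Scalar part = -1/5 = -1/5
Bivector coeff = 2/5 = 2/5
M^{-1} = -1/5 + 2/5*e12


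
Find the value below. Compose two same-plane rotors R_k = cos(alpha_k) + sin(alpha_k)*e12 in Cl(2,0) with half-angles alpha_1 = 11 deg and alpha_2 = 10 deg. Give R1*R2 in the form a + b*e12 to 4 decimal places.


Same-plane rotors commute and their half-angles add:
R1*R2 = cos(a1 + a2) + sin(a1 + a2)*e12.
a1 + a2 = 11 + 10 = 21 deg
cos(21 deg) = 0.9336
sin(21 deg) = 0.3584
R1*R2 = 0.9336 + 0.3584*e12


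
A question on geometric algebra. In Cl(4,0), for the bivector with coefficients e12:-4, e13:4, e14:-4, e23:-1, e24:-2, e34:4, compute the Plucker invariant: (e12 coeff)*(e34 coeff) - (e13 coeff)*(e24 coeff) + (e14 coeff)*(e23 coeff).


Plucker relation: af - be + cd
a*f = (-4)*4 = -16
b*e = 4*(-2) = -8
c*d = (-4)*(-1) = 4
af - be + cd = -16 - (-8) + 4
= -4


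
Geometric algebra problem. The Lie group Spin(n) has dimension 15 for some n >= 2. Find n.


dim Spin(n) = dim so(n) = n(n-1)/2.
Solve n(n-1)/2 = 15, i.e. n^2 - n - 30 = 0.
Discriminant = 1 + 8*15 = 121
n = (1 + sqrt(121))/2 = (1 + 11)/2 = 6


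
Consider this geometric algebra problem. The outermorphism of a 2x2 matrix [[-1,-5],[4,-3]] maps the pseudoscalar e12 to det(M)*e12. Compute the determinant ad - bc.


The outermorphism of a linear map f sends e1^e2 to f(e1)^f(e2).
f(e1) = -1*e1 + 4*e2
f(e2) = -5*e1 - 3*e2
f(e1) ^ f(e2) = (-1*e1 + 4*e2) ^ (-5*e1 - 3*e2)
= (-1)*(-3)*e12 + 4*(-5)*e21
= (3 - (-20))*e12
= 23*e12
Coefficient = 23


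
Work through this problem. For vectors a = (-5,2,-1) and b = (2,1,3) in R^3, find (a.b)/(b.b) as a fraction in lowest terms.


Projection coefficient = (a . b) / (b . b)
a . b = (-5)*2 + 2*1 + (-1)*3
= -10 + 2 + (-3) = -11
b . b = 2^2 + 1^2 + 3^2
= 4 + 1 + 9 = 14
Coefficient = -11/14
In lowest terms: -11/14


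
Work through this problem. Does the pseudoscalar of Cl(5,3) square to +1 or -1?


The pseudoscalar I = e1...e_n (product of all n generators) of Cl(p,q) satisfies I^2 = (-1)^(q + n(n-1)/2).
p = 5, q = 3, n = p + q = 8
n(n-1)/2 = 8 * 7 / 2 = 28
Exponent = q + n(n-1)/2 = 3 + 28 = 31
I^2 = (-1)^31 = -1


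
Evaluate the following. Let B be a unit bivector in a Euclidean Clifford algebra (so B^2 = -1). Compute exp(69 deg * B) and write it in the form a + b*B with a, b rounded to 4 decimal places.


For a unit bivector B with B^2 = -1, the exponential series gives
e^(theta*B) = cos(theta) + sin(theta)*B (the GA analogue of Euler's formula).
theta = 69 degrees = 1.204277 rad
cos(69 deg) = 0.3584
sin(69 deg) = 0.9336
exp(theta*B) = 0.3584 + 0.9336*B


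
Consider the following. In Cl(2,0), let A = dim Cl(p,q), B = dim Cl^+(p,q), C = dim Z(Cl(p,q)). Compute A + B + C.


n = 2 + 0 = 2
Total dim = 2^2 = 4
Even subalgebra dim = 2^1 = 2
n is even, so center dim = 1
Sum = 4 + 2 + 1 = 7


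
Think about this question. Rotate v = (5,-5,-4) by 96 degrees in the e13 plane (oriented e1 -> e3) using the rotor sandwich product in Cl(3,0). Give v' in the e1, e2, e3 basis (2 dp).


Rotor R = cos(48deg) - sin(48deg)*e13
Rotation angle theta = 2 * 48 = 96 degrees in the e13 plane (e1 -> e3).
The component perpendicular to the plane (e2) is invariant: v'_2 = v2 = -5.00
cos(96deg) = -0.1045, sin(96deg) = 0.9945
v'_1 = v1*cos(theta) - v3*sin(theta) = 5*(-0.1045) - (-4)*0.9945 = 3.46
v'_3 = v1*sin(theta) + v3*cos(theta) = 5*0.9945 + (-4)*(-0.1045) = 5.39
v' = 3.46*e1 - 5.00*e2 + 5.39*e3


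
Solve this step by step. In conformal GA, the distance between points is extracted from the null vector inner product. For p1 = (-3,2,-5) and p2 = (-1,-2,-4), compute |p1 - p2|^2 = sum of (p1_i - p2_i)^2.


p1 - p2 = (-2, 4, -1)
|p1 - p2|^2 = (-2)^2 + 4^2 + (-1)^2
= 4 + 16 + 1
= 21


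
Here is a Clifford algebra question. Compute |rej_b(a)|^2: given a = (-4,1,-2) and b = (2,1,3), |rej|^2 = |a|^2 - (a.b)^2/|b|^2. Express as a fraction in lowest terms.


|a|^2 = (-4)^2 + 1^2 + (-2)^2 = 21
|b|^2 = 2^2 + 1^2 + 3^2 = 14
a . b = (-4)*2 + 1*1 + (-2)*3 = -13
(a.b)^2 = (-13)^2 = 169
|rej|^2 = 21 - 169/14
= (294 - 169)/14
= 125/14
In lowest terms: 125/14


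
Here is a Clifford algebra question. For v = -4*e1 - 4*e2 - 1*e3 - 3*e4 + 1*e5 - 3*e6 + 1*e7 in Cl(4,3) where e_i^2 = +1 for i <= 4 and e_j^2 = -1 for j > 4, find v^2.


v^2 = sum of c_i^2 * e_i^2
Positive signature terms (e_i^2 = +1): (-4)^2 + (-4)^2 + (-1)^2 + (-3)^2 = 42
Negative signature terms (e_j^2 = -1): 1^2 + (-3)^2 + 1^2 = 11
v^2 = 42 - 11 = 31


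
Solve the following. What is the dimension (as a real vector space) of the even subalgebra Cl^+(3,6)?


Even subalgebra dimension = 2^(n-1)
n = 3 + 6 = 9
2^(9 - 1) = 2^8 = 256
Verification: sum of C(9,k) for even k = 1 + 36 + 126 + 84 + 9 = 256
Result = 256


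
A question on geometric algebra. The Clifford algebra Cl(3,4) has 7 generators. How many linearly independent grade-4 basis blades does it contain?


Number of grade-k basis blades in Cl(p,q) with n = p + q is C(n, k).
n = 3 + 4 = 7
C(7, 4) = 7! / (4! * 3!)
= 5040 / (24 * 6)
= 35


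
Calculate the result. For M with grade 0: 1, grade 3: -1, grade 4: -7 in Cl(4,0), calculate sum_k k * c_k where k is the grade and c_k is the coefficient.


Grade-weighted sum = sum of grade_k * coefficient_k
0*1 = 0
3*(-1) = -3
4*(-7) = -28
Total = 0 + (-3) + (-28) = -31


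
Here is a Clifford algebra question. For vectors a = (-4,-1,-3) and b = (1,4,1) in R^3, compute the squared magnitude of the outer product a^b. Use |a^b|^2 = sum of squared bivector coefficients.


a wedge b = (a1*b2 - a2*b1)*e12 + (a1*b3 - a3*b1)*e13 + (a2*b3 - a3*b2)*e23
e12 coeff: (-4)*4 - (-1)*1 = -16 - (-1) = -15
e13 coeff: (-4)*1 - (-3)*1 = -4 - (-3) = -1
e23 coeff: (-1)*1 - (-3)*4 = -1 - (-12) = 11
|a wedge b|^2 = (-15)^2 + (-1)^2 + 11^2
= 225 + 1 + 121
= 347


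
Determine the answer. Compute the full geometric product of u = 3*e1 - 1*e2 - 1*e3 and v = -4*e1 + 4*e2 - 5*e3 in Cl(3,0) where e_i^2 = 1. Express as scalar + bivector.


In Cl(3,0): e_i^2 = 1, e_ie_j = -e_je_i for i != j.
Scalar part = u . v = 3*(-4) + (-1)*4 + (-1)*(-5)
= -12 + (-4) + 5 = -11
e12 coeff = 3*4 - (-1)*(-4) = 12 - 4 = 8
e13 coeff = 3*(-5) - (-1)*(-4) = -15 - 4 = -19
e23 coeff = (-1)*(-5) - (-1)*4 = 5 - (-4) = 9
uv = -11 + 8*e12 - 19*e13 + 9*e23


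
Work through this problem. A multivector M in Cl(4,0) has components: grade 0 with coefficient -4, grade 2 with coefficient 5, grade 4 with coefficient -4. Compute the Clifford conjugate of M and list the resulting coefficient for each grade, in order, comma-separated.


Clifford conjugate sign for grade k: (-1)^(k(k+1)/2)
Grade 0: (-1)^(0*1/2) = (-1)^0 = 1, coeff -4 -> -4
Grade 2: (-1)^(2*3/2) = (-1)^3 = -1, coeff 5 -> -5
Grade 4: (-1)^(4*5/2) = (-1)^10 = 1, coeff -4 -> -4
Conjugated coefficients: -4, -5, -4


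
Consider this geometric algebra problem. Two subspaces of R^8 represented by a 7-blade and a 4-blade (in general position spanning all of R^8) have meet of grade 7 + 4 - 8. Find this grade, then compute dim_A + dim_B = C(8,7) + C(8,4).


Meet grade = grade(A) + grade(B) - n
= 7 + 4 - 8 = 3
C(8,7) = 8
C(8,4) = 70
dim_A + dim_B = 8 + 70 = 78


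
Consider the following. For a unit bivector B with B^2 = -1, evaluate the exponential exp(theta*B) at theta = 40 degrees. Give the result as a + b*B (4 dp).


For a unit bivector B with B^2 = -1, the exponential series gives
e^(theta*B) = cos(theta) + sin(theta)*B (the GA analogue of Euler's formula).
theta = 40 degrees = 0.698132 rad
cos(40 deg) = 0.7660
sin(40 deg) = 0.6428
exp(theta*B) = 0.7660 + 0.6428*B


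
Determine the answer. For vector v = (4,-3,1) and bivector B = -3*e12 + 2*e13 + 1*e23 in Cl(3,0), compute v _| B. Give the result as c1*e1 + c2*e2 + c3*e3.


Left contraction v _| B = <vB>_1 (grade-1 part of the geometric product vB).
Using e1_|e12 = e2, e2_|e12 = -e1, e1_|e13 = e3, e3_|e13 = -e1, e2_|e23 = e3, e3_|e23 = -e2:
e1 coeff: -v2*b12 - v3*b13 = -(-3)*(-3) - (1)*(2) = -11
e2 coeff: v1*b12 - v3*b23 = (4)*(-3) - (1)*(1) = -13
e3 coeff: v1*b13 + v2*b23 = (4)*(2) + (-3)*(1) = 5
v _| B = -11*e1 - 13*e2 + 5*e3


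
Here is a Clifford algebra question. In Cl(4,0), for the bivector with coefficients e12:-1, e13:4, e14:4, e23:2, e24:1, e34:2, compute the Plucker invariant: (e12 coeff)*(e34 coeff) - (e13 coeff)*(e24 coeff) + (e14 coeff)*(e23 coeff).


Plucker relation: af - be + cd
a*f = (-1)*2 = -2
b*e = 4*1 = 4
c*d = 4*2 = 8
af - be + cd = -2 - 4 + 8
= 2


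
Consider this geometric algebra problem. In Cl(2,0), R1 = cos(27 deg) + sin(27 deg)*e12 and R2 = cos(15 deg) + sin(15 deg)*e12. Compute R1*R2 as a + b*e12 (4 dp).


Same-plane rotors commute and their half-angles add:
R1*R2 = cos(a1 + a2) + sin(a1 + a2)*e12.
a1 + a2 = 27 + 15 = 42 deg
cos(42 deg) = 0.7431
sin(42 deg) = 0.6691
R1*R2 = 0.7431 + 0.6691*e12


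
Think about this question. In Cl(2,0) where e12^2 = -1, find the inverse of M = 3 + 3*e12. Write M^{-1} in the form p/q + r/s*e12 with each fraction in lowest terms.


M = 3 + 3*e12, where e12^2 = -1.
Since M commutes with its reverse ~M = a - b*e12, M * ~M = a^2 - b^2*e12^2 = a^2 + b^2.
So M^{-1} = ~M / (a^2 + b^2) = (a - b*e12)/(a^2 + b^2).
a^2 + b^2 = 9 + 9 = 18
Scalar part = 3/18 = 1/6
Bivector coeff = -3/18 = -1/6
M^{-1} = 1/6 - 1/6*e12


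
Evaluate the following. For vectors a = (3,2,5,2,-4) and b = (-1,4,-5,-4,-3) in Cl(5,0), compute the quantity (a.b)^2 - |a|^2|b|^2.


a . b = 3*(-1) + 2*4 + 5*(-5) + 2*(-4) + (-4)*(-3)
= -3 + 8 + (-25) + (-8) + 12 = -16
|a|^2 = 3^2 + 2^2 + 5^2 + 2^2 + (-4)^2 = 58
|b|^2 = (-1)^2 + 4^2 + (-5)^2 + (-4)^2 + (-3)^2 = 67
(a.b)^2 = (-16)^2 = 256
|a|^2 * |b|^2 = 58 * 67 = 3886
Result = 256 - 3886 = -3630


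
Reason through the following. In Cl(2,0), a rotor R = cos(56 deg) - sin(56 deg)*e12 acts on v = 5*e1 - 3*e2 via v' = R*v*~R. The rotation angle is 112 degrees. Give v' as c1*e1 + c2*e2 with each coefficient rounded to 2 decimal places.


Rotor R = cos(56deg) - sin(56deg)*e12
Rotation angle theta = 2 * 56 = 112 degrees
v' = R*v*~R rotates v by theta.
cos(112deg) = -0.3746, sin(112deg) = 0.9272
v'_1 = 5*cos(112deg) - (-3)*sin(112deg)
= 5*(-0.3746) - (-3)*0.9272
= 0.91
v'_2 = 5*sin(112deg) + (-3)*cos(112deg)
= 5*0.9272 + (-3)*(-0.3746)
= 5.76
v' = 0.91*e1 + 5.76*e2


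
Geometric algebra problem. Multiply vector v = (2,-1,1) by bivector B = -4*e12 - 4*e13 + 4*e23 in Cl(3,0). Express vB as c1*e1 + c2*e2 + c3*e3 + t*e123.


vB has grade-1 (vector) and grade-3 (trivector) parts: vB = (v _| B) + (v ^ B).
Vector part <vB>_1:
  e1: -v2*b12 - v3*b13 = -(-1)*(-4) - (1)*(-4) = 0
  e2: v1*b12 - v3*b23 = (2)*(-4) - (1)*(4) = -12
  e3: v1*b13 + v2*b23 = (2)*(-4) + (-1)*(4) = -12
Trivector part <vB>_3:
  e123: v1*b23 - v2*b13 + v3*b12 = (2)*(4) - (-1)*(-4) + (1)*(-4) = 0
vB = 0*e1 - 12*e2 - 12*e3 + 0*e123


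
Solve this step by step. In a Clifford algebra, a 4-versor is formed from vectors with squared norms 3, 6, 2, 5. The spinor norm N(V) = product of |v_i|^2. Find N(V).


Spinor norm N(V) = |v1|^2 * |v2|^2 * ... * |v4|^2
= 3 * 6 * 2 * 5
Running product: 3, 18, 36, 180
N(V) = 180


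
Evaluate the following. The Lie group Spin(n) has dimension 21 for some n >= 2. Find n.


dim Spin(n) = dim so(n) = n(n-1)/2.
Solve n(n-1)/2 = 21, i.e. n^2 - n - 42 = 0.
Discriminant = 1 + 8*21 = 169
n = (1 + sqrt(169))/2 = (1 + 13)/2 = 7


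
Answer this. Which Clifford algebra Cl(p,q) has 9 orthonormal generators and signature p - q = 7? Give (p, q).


We need p + q = 9 and p - q = 7.
Adding: 2p = 9 + 7 = 16, so p = 8.
Then q = 9 - 8 = 1.
(p, q) = (8, 1)


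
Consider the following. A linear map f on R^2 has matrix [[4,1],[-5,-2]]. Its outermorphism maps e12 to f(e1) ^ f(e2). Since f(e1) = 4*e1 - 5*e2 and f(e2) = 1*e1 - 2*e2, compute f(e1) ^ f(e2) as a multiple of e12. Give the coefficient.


The outermorphism of a linear map f sends e1^e2 to f(e1)^f(e2).
f(e1) = 4*e1 - 5*e2
f(e2) = 1*e1 - 2*e2
f(e1) ^ f(e2) = (4*e1 - 5*e2) ^ (1*e1 - 2*e2)
= 4*(-2)*e12 + (-5)*1*e21
= (-8 - (-5))*e12
= -3*e12
Coefficient = -3


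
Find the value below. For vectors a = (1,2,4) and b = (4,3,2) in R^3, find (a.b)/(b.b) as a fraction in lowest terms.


Projection coefficient = (a . b) / (b . b)
a . b = 1*4 + 2*3 + 4*2
= 4 + 6 + 8 = 18
b . b = 4^2 + 3^2 + 2^2
= 16 + 9 + 4 = 29
Coefficient = 18/29
In lowest terms: 18/29


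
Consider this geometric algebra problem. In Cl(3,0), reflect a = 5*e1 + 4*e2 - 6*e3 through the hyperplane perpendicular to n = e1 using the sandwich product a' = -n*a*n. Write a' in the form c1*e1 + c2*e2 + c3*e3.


Reflection formula: a' = -n*a*n, with n = e1 (unit vector, n^2 = 1).
For reflection through hyperplane perp to e1:
The component along e1 flips sign, others stay.
a = (5, 4, -6)
a' = (-5, 4, -6)
a' = -5*e1 + 4*e2 - 6*e3


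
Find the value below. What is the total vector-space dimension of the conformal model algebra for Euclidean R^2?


The conformal model of R^2 uses Cl(3,1): the 2 Euclidean generators plus two extra orthogonal generators e+ (e+^2 = +1) and e- (e-^2 = -1), from which the null vectors e0, einf are built.
Number of generators m = 2 + 2 = 4.
dim Cl(p,q) = 2^m = 2^4 = 16


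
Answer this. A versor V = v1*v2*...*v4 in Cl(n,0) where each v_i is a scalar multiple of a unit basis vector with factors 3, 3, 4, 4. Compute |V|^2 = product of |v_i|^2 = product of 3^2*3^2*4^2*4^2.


Each vector v_i has |v_i|^2 = s_i^2
Squared scales: 3^2 = 9, 3^2 = 9, 4^2 = 16, 4^2 = 16
|V|^2 = 9 * 9 * 16 * 16
= 20736


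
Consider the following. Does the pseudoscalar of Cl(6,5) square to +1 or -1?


The pseudoscalar I = e1...e_n (product of all n generators) of Cl(p,q) satisfies I^2 = (-1)^(q + n(n-1)/2).
p = 6, q = 5, n = p + q = 11
n(n-1)/2 = 11 * 10 / 2 = 55
Exponent = q + n(n-1)/2 = 5 + 55 = 60
I^2 = (-1)^60 = +1


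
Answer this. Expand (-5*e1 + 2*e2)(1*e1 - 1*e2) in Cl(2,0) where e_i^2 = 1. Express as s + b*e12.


Expand: (-5*e1 + 2*e2)(1*e1 - 1*e2)
= (-5)*1*e1e1 + (-5)*(-1)*e1e2 + 2*1*e2e1 + 2*(-1)*e2e2
Using e1^2 = e2^2 = 1, e2e1 = -e1e2:
Scalar part s = (-5)*1 + 2*(-1) = -5 + (-2) = -7
Bivector part b = (-5)*(-1) - 2*1 = 5 - 2 = 3
uv = -7 + 3*e12


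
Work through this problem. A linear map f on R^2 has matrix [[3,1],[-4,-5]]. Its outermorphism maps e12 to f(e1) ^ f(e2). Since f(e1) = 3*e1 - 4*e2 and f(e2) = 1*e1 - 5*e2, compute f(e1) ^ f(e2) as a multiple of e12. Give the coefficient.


The outermorphism of a linear map f sends e1^e2 to f(e1)^f(e2).
f(e1) = 3*e1 - 4*e2
f(e2) = 1*e1 - 5*e2
f(e1) ^ f(e2) = (3*e1 - 4*e2) ^ (1*e1 - 5*e2)
= 3*(-5)*e12 + (-4)*1*e21
= (-15 - (-4))*e12
= -11*e12
Coefficient = -11


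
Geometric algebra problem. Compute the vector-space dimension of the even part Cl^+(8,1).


Even subalgebra dimension = 2^(n-1)
n = 8 + 1 = 9
2^(9 - 1) = 2^8 = 256
Verification: sum of C(9,k) for even k = 1 + 36 + 126 + 84 + 9 = 256
Result = 256


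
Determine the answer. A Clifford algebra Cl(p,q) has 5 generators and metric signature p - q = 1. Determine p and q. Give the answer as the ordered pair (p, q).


We need p + q = 5 and p - q = 1.
Adding: 2p = 5 + 1 = 6, so p = 3.
Then q = 5 - 3 = 2.
(p, q) = (3, 2)


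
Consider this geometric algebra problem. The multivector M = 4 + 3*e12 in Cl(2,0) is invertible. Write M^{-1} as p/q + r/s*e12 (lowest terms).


M = 4 + 3*e12, where e12^2 = -1.
Since M commutes with its reverse ~M = a - b*e12, M * ~M = a^2 - b^2*e12^2 = a^2 + b^2.
So M^{-1} = ~M / (a^2 + b^2) = (a - b*e12)/(a^2 + b^2).
a^2 + b^2 = 16 + 9 = 25
Scalar part = 4/25 = 4/25
Bivector coeff = -3/25 = -3/25
M^{-1} = 4/25 - 3/25*e12


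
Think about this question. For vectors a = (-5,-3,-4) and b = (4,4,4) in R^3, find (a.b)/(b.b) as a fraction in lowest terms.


Projection coefficient = (a . b) / (b . b)
a . b = (-5)*4 + (-3)*4 + (-4)*4
= -20 + (-12) + (-16) = -48
b . b = 4^2 + 4^2 + 4^2
= 16 + 16 + 16 = 48
Coefficient = -48/48
In lowest terms: -1/1


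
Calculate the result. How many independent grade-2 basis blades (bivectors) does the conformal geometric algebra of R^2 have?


The conformal model of R^2 uses Cl(3,1) with m = 2 + 2 = 4 generators.
Number of grade-2 blades = C(m, 2) = C(4, 2)
= 4*3/2 = 6


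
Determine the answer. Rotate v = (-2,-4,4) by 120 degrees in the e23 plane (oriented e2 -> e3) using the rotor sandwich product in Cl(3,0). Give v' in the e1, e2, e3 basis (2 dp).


Rotor R = cos(60deg) - sin(60deg)*e23
Rotation angle theta = 2 * 60 = 120 degrees in the e23 plane (e2 -> e3).
The component perpendicular to the plane (e1) is invariant: v'_1 = v1 = -2.00
cos(120deg) = -0.5000, sin(120deg) = 0.8660
v'_2 = v2*cos(theta) - v3*sin(theta) = -4*(-0.5000) - 4*0.8660 = -1.46
v'_3 = v2*sin(theta) + v3*cos(theta) = -4*0.8660 + 4*(-0.5000) = -5.46
v' = -2.00*e1 - 1.46*e2 - 5.46*e3


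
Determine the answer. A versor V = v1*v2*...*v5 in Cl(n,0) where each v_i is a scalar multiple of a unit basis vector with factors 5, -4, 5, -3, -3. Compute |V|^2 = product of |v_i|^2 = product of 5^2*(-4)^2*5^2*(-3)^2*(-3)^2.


Each vector v_i has |v_i|^2 = s_i^2
Squared scales: 5^2 = 25, (-4)^2 = 16, 5^2 = 25, (-3)^2 = 9, (-3)^2 = 9
|V|^2 = 25 * 16 * 25 * 9 * 9
= 810000


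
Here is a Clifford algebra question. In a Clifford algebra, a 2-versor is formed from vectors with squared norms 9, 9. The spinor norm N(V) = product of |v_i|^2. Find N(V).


Spinor norm N(V) = |v1|^2 * |v2|^2 * ... * |v2|^2
= 9 * 9
Running product: 9, 81
N(V) = 81


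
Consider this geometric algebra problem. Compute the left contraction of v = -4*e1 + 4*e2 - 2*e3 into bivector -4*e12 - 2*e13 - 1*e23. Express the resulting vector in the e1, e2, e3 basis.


Left contraction v _| B = <vB>_1 (grade-1 part of the geometric product vB).
Using e1_|e12 = e2, e2_|e12 = -e1, e1_|e13 = e3, e3_|e13 = -e1, e2_|e23 = e3, e3_|e23 = -e2:
e1 coeff: -v2*b12 - v3*b13 = -(4)*(-4) - (-2)*(-2) = 12
e2 coeff: v1*b12 - v3*b23 = (-4)*(-4) - (-2)*(-1) = 14
e3 coeff: v1*b13 + v2*b23 = (-4)*(-2) + (4)*(-1) = 4
v _| B = 12*e1 + 14*e2 + 4*e3


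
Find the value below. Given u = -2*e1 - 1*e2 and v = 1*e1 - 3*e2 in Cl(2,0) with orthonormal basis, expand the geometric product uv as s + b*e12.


Expand: (-2*e1 - 1*e2)(1*e1 - 3*e2)
= (-2)*1*e1e1 + (-2)*(-3)*e1e2 + (-1)*1*e2e1 + (-1)*(-3)*e2e2
Using e1^2 = e2^2 = 1, e2e1 = -e1e2:
Scalar part s = (-2)*1 + (-1)*(-3) = -2 + 3 = 1
Bivector part b = (-2)*(-3) - (-1)*1 = 6 - (-1) = 7
uv = 1 + 7*e12


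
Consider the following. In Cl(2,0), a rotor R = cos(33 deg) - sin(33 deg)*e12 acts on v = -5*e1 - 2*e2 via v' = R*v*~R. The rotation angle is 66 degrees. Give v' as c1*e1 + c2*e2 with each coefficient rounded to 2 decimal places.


Rotor R = cos(33deg) - sin(33deg)*e12
Rotation angle theta = 2 * 33 = 66 degrees
v' = R*v*~R rotates v by theta.
cos(66deg) = 0.4067, sin(66deg) = 0.9135
v'_1 = -5*cos(66deg) - (-2)*sin(66deg)
= -5*0.4067 - (-2)*0.9135
= -0.21
v'_2 = -5*sin(66deg) + (-2)*cos(66deg)
= -5*0.9135 + (-2)*0.4067
= -5.38
v' = -0.21*e1 - 5.38*e2


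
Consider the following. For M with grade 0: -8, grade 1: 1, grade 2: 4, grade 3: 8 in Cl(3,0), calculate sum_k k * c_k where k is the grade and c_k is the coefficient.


Grade-weighted sum = sum of grade_k * coefficient_k
0*(-8) = 0
1*1 = 1
2*4 = 8
3*8 = 24
Total = 0 + 1 + 8 + 24 = 33


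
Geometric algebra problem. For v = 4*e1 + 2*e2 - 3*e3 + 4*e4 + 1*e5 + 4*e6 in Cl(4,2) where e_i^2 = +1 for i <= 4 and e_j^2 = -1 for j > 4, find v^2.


v^2 = sum of c_i^2 * e_i^2
Positive signature terms (e_i^2 = +1): 4^2 + 2^2 + (-3)^2 + 4^2 = 45
Negative signature terms (e_j^2 = -1): 1^2 + 4^2 = 17
v^2 = 45 - 17 = 28


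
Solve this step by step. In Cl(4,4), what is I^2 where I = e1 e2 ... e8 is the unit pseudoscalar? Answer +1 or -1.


The pseudoscalar I = e1...e_n (product of all n generators) of Cl(p,q) satisfies I^2 = (-1)^(q + n(n-1)/2).
p = 4, q = 4, n = p + q = 8
n(n-1)/2 = 8 * 7 / 2 = 28
Exponent = q + n(n-1)/2 = 4 + 28 = 32
I^2 = (-1)^32 = +1


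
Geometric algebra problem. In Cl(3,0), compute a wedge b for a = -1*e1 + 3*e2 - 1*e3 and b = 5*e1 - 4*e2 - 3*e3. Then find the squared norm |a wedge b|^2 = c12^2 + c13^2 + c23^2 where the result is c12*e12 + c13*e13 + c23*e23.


a wedge b = (a1*b2 - a2*b1)*e12 + (a1*b3 - a3*b1)*e13 + (a2*b3 - a3*b2)*e23
e12 coeff: (-1)*(-4) - 3*5 = 4 - 15 = -11
e13 coeff: (-1)*(-3) - (-1)*5 = 3 - (-5) = 8
e23 coeff: 3*(-3) - (-1)*(-4) = -9 - 4 = -13
|a wedge b|^2 = (-11)^2 + 8^2 + (-13)^2
= 121 + 64 + 169
= 354


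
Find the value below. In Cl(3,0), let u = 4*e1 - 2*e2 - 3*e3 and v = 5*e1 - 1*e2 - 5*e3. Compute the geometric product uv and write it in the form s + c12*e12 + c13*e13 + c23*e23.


In Cl(3,0): e_i^2 = 1, e_ie_j = -e_je_i for i != j.
Scalar part = u . v = 4*5 + (-2)*(-1) + (-3)*(-5)
= 20 + 2 + 15 = 37
e12 coeff = 4*(-1) - (-2)*5 = -4 - (-10) = 6
e13 coeff = 4*(-5) - (-3)*5 = -20 - (-15) = -5
e23 coeff = (-2)*(-5) - (-3)*(-1) = 10 - 3 = 7
uv = 37 + 6*e12 - 5*e13 + 7*e23


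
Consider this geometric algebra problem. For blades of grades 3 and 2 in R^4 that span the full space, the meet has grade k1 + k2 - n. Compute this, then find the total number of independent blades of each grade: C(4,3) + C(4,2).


Meet grade = grade(A) + grade(B) - n
= 3 + 2 - 4 = 1
C(4,3) = 4
C(4,2) = 6
dim_A + dim_B = 4 + 6 = 10


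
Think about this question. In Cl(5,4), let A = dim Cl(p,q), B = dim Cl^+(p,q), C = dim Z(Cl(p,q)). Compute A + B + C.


n = 5 + 4 = 9
Total dim = 2^9 = 512
Even subalgebra dim = 2^8 = 256
n is odd, so center dim = 2
Sum = 512 + 256 + 2 = 770


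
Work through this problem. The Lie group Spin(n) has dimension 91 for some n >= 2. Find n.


dim Spin(n) = dim so(n) = n(n-1)/2.
Solve n(n-1)/2 = 91, i.e. n^2 - n - 182 = 0.
Discriminant = 1 + 8*91 = 729
n = (1 + sqrt(729))/2 = (1 + 27)/2 = 14


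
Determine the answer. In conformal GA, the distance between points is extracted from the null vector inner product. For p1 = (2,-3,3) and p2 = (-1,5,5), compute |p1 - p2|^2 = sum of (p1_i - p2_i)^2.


p1 - p2 = (3, -8, -2)
|p1 - p2|^2 = 3^2 + (-8)^2 + (-2)^2
= 9 + 64 + 4
= 77


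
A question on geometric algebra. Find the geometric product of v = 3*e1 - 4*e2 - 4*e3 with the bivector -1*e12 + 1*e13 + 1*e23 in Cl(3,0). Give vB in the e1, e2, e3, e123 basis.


vB has grade-1 (vector) and grade-3 (trivector) parts: vB = (v _| B) + (v ^ B).
Vector part <vB>_1:
  e1: -v2*b12 - v3*b13 = -(-4)*(-1) - (-4)*(1) = 0
  e2: v1*b12 - v3*b23 = (3)*(-1) - (-4)*(1) = 1
  e3: v1*b13 + v2*b23 = (3)*(1) + (-4)*(1) = -1
Trivector part <vB>_3:
  e123: v1*b23 - v2*b13 + v3*b12 = (3)*(1) - (-4)*(1) + (-4)*(-1) = 11
vB = 0*e1 + 1*e2 - 1*e3 + 11*e123


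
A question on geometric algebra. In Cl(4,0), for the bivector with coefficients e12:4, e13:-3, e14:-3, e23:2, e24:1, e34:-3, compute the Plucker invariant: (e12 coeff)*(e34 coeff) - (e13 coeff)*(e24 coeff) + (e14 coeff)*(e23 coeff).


Plucker relation: af - be + cd
a*f = 4*(-3) = -12
b*e = (-3)*1 = -3
c*d = (-3)*2 = -6
af - be + cd = -12 - (-3) + (-6)
= -15


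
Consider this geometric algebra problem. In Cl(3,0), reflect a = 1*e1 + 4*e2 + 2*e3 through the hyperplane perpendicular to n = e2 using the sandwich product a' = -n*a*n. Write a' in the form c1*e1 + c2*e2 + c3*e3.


Reflection formula: a' = -n*a*n, with n = e2 (unit vector, n^2 = 1).
For reflection through hyperplane perp to e2:
The component along e2 flips sign, others stay.
a = (1, 4, 2)
a' = (1, -4, 2)
a' = 1*e1 - 4*e2 + 2*e3


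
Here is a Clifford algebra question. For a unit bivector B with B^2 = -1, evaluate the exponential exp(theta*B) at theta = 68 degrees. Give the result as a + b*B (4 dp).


For a unit bivector B with B^2 = -1, the exponential series gives
e^(theta*B) = cos(theta) + sin(theta)*B (the GA analogue of Euler's formula).
theta = 68 degrees = 1.186824 rad
cos(68 deg) = 0.3746
sin(68 deg) = 0.9272
exp(theta*B) = 0.3746 + 0.9272*B


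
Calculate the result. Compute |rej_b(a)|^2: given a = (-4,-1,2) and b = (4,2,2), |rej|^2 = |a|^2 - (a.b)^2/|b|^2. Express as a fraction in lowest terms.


|a|^2 = (-4)^2 + (-1)^2 + 2^2 = 21
|b|^2 = 4^2 + 2^2 + 2^2 = 24
a . b = (-4)*4 + (-1)*2 + 2*2 = -14
(a.b)^2 = (-14)^2 = 196
|rej|^2 = 21 - 196/24
= (504 - 196)/24
= 308/24
In lowest terms: 77/6


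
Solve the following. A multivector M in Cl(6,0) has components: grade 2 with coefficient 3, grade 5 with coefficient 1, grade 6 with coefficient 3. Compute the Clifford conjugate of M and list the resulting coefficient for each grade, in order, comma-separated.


Clifford conjugate sign for grade k: (-1)^(k(k+1)/2)
Grade 2: (-1)^(2*3/2) = (-1)^3 = -1, coeff 3 -> -3
Grade 5: (-1)^(5*6/2) = (-1)^15 = -1, coeff 1 -> -1
Grade 6: (-1)^(6*7/2) = (-1)^21 = -1, coeff 3 -> -3
Conjugated coefficients: -3, -1, -3


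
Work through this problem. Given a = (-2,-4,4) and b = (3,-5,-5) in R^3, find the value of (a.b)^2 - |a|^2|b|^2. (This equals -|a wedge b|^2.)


a . b = (-2)*3 + (-4)*(-5) + 4*(-5)
= -6 + 20 + (-20) = -6
|a|^2 = (-2)^2 + (-4)^2 + 4^2 = 36
|b|^2 = 3^2 + (-5)^2 + (-5)^2 = 59
(a.b)^2 = (-6)^2 = 36
|a|^2 * |b|^2 = 36 * 59 = 2124
Result = 36 - 2124 = -2088


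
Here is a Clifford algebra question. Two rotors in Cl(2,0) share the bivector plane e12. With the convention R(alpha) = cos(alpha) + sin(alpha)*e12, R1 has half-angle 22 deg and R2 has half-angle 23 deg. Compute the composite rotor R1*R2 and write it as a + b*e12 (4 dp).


Same-plane rotors commute and their half-angles add:
R1*R2 = cos(a1 + a2) + sin(a1 + a2)*e12.
a1 + a2 = 22 + 23 = 45 deg
cos(45 deg) = 0.7071
sin(45 deg) = 0.7071
R1*R2 = 0.7071 + 0.7071*e12


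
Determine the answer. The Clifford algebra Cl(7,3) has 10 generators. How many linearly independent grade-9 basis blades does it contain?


Number of grade-k basis blades in Cl(p,q) with n = p + q is C(n, k).
n = 7 + 3 = 10
C(10, 9) = 10! / (9! * 1!)
= 3628800 / (362880 * 1)
= 10


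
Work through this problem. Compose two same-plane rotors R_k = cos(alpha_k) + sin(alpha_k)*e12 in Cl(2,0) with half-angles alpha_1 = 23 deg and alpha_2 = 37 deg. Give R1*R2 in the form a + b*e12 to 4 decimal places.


Same-plane rotors commute and their half-angles add:
R1*R2 = cos(a1 + a2) + sin(a1 + a2)*e12.
a1 + a2 = 23 + 37 = 60 deg
cos(60 deg) = 0.5000
sin(60 deg) = 0.8660
R1*R2 = 0.5000 + 0.8660*e12
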